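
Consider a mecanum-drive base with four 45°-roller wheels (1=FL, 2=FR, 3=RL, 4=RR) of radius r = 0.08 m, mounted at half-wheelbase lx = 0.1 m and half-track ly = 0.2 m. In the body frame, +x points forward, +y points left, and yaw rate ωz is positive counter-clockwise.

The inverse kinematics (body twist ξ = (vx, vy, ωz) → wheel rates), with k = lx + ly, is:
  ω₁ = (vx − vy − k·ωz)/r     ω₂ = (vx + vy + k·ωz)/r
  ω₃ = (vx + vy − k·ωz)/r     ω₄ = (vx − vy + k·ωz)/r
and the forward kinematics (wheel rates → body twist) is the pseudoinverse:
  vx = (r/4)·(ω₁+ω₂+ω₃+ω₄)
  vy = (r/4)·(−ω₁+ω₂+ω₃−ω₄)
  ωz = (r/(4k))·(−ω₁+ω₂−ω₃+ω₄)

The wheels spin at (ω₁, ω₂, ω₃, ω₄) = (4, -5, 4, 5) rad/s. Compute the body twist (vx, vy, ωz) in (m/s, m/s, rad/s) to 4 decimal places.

k = lx + ly = 0.1 + 0.2 = 0.3000
ω₁+ω₂+ω₃+ω₄ = 8.0000  →  vx = (0.08/4)·8.0000 = 0.1600
−ω₁+ω₂+ω₃−ω₄ = -10.0000  →  vy = (0.08/4)·-10.0000 = -0.2000
−ω₁+ω₂−ω₃+ω₄ = -8.0000  →  ωz = (0.08/1.2000)·-8.0000 = -0.5333

(0.1600, -0.2000, -0.5333)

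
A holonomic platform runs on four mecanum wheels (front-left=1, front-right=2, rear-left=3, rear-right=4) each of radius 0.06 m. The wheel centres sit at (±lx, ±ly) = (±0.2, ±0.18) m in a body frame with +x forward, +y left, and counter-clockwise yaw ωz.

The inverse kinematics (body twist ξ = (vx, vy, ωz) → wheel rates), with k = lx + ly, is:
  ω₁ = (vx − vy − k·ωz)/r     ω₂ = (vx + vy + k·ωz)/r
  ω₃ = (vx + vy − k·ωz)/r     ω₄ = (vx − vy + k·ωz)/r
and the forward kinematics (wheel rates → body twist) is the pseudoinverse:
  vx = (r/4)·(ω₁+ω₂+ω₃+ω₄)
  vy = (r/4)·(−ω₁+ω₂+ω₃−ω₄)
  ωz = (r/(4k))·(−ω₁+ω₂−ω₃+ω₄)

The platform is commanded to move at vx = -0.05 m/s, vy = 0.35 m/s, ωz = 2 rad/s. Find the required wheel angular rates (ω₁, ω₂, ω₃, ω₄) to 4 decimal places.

k = lx + ly = 0.2 + 0.18 = 0.3800;  k·ωz = 0.3800·2 = 0.7600
ω₁ (FL) = (vx − vy − k·ωz)/r = -1.1600/0.06 = -19.3333
ω₂ (FR) = (vx + vy + k·ωz)/r = 1.0600/0.06 = 17.6667
ω₃ (RL) = (vx + vy − k·ωz)/r = -0.4600/0.06 = -7.6667
ω₄ (RR) = (vx − vy + k·ωz)/r = 0.3600/0.06 = 6.0000

(-19.3333, 17.6667, -7.6667, 6.0000)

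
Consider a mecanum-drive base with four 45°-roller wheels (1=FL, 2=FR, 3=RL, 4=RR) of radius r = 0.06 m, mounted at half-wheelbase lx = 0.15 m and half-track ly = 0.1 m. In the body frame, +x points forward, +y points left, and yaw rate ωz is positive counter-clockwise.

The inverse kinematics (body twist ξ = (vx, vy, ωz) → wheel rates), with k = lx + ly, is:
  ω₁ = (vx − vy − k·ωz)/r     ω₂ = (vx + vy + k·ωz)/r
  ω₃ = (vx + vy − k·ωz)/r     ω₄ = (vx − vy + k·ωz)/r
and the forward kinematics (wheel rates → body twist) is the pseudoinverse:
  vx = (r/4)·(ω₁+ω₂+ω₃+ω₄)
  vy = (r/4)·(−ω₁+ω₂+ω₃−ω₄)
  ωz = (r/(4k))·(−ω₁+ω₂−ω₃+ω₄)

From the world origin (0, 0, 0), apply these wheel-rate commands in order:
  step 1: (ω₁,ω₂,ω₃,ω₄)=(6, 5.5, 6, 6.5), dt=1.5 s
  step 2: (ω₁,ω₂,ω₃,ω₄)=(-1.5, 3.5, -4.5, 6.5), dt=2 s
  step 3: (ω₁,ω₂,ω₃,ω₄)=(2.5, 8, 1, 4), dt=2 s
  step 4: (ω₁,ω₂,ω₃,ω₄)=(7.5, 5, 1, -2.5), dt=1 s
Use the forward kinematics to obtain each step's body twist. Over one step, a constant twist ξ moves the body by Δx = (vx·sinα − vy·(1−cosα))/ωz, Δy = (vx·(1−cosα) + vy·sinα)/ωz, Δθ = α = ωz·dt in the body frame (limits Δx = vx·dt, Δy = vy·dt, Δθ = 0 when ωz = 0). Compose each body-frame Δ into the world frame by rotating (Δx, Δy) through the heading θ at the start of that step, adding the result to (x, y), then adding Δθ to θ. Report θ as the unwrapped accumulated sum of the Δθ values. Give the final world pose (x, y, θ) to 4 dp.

(0.1827, 0.2569, 2.5800)

step 1: ξ=(vx,vy,ωz)=(0.3600, -0.0150, 0.0000), dt=1.5 → body Δ=(0.5400, -0.0225, 0.0000) → world pose (0.5400, -0.0225, 0.0000)
step 2: ξ=(vx,vy,ωz)=(0.0600, -0.0900, 0.9600), dt=2.0 → body Δ=(0.1846, -0.0042, 1.9200) → world pose (0.7246, -0.0267, 1.9200)
step 3: ξ=(vx,vy,ωz)=(0.2325, 0.0375, 0.5100), dt=2.0 → body Δ=(0.3534, 0.2799, 1.0200) → world pose (0.3406, 0.2096, 2.9400)
step 4: ξ=(vx,vy,ωz)=(0.1650, 0.0150, -0.3600), dt=1.0 → body Δ=(0.1641, -0.0147, -0.3600) → world pose (0.1827, 0.2569, 2.5800)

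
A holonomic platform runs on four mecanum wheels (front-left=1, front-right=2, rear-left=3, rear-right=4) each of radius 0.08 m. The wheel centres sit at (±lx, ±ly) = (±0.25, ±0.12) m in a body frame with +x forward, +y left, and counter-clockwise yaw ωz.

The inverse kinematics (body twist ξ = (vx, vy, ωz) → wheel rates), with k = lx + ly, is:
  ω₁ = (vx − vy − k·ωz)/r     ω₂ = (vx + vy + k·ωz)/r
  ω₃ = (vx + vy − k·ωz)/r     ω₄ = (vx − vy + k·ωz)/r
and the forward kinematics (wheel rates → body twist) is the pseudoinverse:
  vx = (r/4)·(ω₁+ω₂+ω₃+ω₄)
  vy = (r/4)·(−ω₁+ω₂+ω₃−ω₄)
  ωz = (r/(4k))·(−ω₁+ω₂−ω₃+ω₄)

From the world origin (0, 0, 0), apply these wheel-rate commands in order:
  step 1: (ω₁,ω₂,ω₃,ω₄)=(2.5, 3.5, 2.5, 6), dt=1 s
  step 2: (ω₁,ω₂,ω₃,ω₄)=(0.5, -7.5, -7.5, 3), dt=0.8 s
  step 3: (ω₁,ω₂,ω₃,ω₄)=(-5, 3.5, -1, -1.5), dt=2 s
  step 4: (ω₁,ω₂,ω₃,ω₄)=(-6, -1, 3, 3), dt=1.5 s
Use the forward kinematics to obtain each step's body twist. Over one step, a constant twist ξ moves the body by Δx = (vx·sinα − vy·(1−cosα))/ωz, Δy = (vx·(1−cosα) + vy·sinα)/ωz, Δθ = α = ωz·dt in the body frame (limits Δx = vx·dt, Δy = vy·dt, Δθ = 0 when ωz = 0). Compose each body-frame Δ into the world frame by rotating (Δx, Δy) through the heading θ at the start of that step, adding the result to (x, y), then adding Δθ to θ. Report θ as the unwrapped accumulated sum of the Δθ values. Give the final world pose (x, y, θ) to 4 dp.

step 1: ξ=(vx,vy,ωz)=(0.2900, -0.0500, 0.2432), dt=1.0 → body Δ=(0.2932, -0.0144, 0.2432) → world pose (0.2932, -0.0144, 0.2432)
step 2: ξ=(vx,vy,ωz)=(-0.2300, -0.3700, 0.1351), dt=0.8 → body Δ=(-0.1677, -0.3054, 0.1081) → world pose (0.2040, -0.3512, 0.3514)
step 3: ξ=(vx,vy,ωz)=(-0.0800, 0.1800, 0.4324), dt=2.0 → body Δ=(-0.2870, 0.2518, 0.8649) → world pose (-0.1521, -0.2135, 1.2162)
step 4: ξ=(vx,vy,ωz)=(-0.0200, 0.1000, 0.2703), dt=1.5 → body Δ=(-0.0592, 0.1399, 0.4054) → world pose (-0.3039, -0.2204, 1.6216)

(-0.3039, -0.2204, 1.6216)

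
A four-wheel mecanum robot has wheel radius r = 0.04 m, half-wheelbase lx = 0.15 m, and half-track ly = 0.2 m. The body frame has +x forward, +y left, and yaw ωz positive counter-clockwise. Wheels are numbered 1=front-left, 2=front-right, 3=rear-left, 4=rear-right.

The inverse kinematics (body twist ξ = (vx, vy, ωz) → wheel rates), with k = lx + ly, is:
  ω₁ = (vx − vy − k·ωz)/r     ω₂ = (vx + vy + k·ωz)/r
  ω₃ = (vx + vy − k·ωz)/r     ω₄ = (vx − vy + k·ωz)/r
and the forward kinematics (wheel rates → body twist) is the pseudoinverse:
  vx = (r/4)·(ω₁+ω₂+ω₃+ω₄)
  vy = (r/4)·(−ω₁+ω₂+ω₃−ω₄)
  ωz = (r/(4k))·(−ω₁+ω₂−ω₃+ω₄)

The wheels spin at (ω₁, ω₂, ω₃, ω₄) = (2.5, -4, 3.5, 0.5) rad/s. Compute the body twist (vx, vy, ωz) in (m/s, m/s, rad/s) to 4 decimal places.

k = lx + ly = 0.15 + 0.2 = 0.3500
ω₁+ω₂+ω₃+ω₄ = 2.5000  →  vx = (0.04/4)·2.5000 = 0.0250
−ω₁+ω₂+ω₃−ω₄ = -3.5000  →  vy = (0.04/4)·-3.5000 = -0.0350
−ω₁+ω₂−ω₃+ω₄ = -9.5000  →  ωz = (0.04/1.4000)·-9.5000 = -0.2714

(0.0250, -0.0350, -0.2714)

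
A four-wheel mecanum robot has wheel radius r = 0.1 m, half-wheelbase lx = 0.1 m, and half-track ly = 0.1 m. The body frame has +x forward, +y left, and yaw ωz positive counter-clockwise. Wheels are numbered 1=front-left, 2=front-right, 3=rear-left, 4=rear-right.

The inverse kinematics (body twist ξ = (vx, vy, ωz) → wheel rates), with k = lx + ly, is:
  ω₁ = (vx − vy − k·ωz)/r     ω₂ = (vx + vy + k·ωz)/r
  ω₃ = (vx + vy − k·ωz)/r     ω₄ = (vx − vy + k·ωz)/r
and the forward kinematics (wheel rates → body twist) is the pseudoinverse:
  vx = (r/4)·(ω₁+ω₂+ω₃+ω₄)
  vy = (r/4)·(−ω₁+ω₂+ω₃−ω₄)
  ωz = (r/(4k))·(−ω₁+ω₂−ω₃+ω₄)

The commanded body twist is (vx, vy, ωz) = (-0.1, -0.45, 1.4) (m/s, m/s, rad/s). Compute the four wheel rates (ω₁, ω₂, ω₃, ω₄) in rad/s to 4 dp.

(0.7000, -2.7000, -8.3000, 6.3000)

k = lx + ly = 0.1 + 0.1 = 0.2000;  k·ωz = 0.2000·1.4 = 0.2800
ω₁ (FL) = (vx − vy − k·ωz)/r = 0.0700/0.1 = 0.7000
ω₂ (FR) = (vx + vy + k·ωz)/r = -0.2700/0.1 = -2.7000
ω₃ (RL) = (vx + vy − k·ωz)/r = -0.8300/0.1 = -8.3000
ω₄ (RR) = (vx − vy + k·ωz)/r = 0.6300/0.1 = 6.3000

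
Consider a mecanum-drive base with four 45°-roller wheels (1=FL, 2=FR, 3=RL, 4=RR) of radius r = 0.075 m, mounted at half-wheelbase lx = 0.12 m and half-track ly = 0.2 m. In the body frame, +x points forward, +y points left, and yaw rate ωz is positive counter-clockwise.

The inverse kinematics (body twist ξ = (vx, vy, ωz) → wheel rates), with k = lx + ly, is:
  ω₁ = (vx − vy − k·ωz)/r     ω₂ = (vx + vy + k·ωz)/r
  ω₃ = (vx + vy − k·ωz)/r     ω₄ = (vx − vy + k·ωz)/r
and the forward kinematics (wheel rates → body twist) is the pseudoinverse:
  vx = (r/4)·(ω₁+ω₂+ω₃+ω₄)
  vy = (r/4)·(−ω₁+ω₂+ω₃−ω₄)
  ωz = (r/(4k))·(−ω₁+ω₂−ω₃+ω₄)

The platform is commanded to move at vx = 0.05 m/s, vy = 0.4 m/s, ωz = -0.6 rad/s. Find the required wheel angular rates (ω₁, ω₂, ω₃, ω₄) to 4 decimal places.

(-2.1067, 3.4400, 8.5600, -7.2267)

k = lx + ly = 0.12 + 0.2 = 0.3200;  k·ωz = 0.3200·-0.6 = -0.1920
ω₁ (FL) = (vx − vy − k·ωz)/r = -0.1580/0.075 = -2.1067
ω₂ (FR) = (vx + vy + k·ωz)/r = 0.2580/0.075 = 3.4400
ω₃ (RL) = (vx + vy − k·ωz)/r = 0.6420/0.075 = 8.5600
ω₄ (RR) = (vx − vy + k·ωz)/r = -0.5420/0.075 = -7.2267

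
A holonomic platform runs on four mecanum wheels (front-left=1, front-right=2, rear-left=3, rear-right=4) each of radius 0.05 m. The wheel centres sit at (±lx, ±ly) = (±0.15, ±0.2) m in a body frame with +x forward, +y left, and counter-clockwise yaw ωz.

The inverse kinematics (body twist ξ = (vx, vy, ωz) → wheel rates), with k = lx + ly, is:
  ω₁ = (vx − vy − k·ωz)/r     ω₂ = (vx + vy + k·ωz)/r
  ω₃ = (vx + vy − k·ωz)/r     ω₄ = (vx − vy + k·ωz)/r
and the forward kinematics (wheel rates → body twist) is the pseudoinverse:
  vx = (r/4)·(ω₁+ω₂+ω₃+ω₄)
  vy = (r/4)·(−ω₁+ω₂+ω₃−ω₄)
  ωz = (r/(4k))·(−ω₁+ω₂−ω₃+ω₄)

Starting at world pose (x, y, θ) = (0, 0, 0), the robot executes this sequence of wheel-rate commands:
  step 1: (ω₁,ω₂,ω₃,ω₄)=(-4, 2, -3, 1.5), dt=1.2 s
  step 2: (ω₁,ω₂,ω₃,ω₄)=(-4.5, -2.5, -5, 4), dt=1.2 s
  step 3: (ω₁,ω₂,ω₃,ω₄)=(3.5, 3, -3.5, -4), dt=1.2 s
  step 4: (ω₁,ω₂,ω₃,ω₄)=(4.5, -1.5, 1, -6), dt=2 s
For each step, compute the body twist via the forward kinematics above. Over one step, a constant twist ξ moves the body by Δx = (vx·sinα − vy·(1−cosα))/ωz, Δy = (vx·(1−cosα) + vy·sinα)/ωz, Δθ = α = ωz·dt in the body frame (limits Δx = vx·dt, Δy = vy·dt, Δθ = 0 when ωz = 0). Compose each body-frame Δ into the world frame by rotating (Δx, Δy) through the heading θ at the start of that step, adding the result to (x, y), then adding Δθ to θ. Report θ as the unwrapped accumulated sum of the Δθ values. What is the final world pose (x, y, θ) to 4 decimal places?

(-0.1450, -0.1548, -0.0500)

step 1: ξ=(vx,vy,ωz)=(-0.0438, 0.0187, 0.3750), dt=1.2 → body Δ=(-0.0557, 0.0101, 0.4500) → world pose (-0.0557, 0.0101, 0.4500)
step 2: ξ=(vx,vy,ωz)=(-0.1000, -0.0875, 0.3929), dt=1.2 → body Δ=(-0.0913, -0.1289, 0.4714) → world pose (-0.0819, -0.1457, 0.9214)
step 3: ξ=(vx,vy,ωz)=(-0.0125, 0.0000, -0.0357), dt=1.2 → body Δ=(-0.0150, 0.0003, -0.0429) → world pose (-0.0912, -0.1574, 0.8786)
step 4: ξ=(vx,vy,ωz)=(-0.0250, 0.0125, -0.4643), dt=2.0 → body Δ=(-0.0323, 0.0432, -0.9286) → world pose (-0.1450, -0.1548, -0.0500)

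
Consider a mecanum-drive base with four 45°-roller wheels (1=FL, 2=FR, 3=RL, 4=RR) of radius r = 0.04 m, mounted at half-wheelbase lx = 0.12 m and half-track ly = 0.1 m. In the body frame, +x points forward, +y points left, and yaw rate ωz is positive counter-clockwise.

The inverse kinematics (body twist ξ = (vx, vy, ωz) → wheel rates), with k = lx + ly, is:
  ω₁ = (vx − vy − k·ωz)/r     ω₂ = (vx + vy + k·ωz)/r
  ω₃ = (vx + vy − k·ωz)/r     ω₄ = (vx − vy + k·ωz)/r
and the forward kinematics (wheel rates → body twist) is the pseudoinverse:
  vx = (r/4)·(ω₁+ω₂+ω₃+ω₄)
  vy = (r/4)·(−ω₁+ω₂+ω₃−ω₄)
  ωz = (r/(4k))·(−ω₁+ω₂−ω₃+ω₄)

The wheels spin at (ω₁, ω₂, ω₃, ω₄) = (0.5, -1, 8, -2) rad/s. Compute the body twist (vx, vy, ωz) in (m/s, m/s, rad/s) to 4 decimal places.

(0.0550, 0.0850, -0.5227)

k = lx + ly = 0.12 + 0.1 = 0.2200
ω₁+ω₂+ω₃+ω₄ = 5.5000  →  vx = (0.04/4)·5.5000 = 0.0550
−ω₁+ω₂+ω₃−ω₄ = 8.5000  →  vy = (0.04/4)·8.5000 = 0.0850
−ω₁+ω₂−ω₃+ω₄ = -11.5000  →  ωz = (0.04/0.8800)·-11.5000 = -0.5227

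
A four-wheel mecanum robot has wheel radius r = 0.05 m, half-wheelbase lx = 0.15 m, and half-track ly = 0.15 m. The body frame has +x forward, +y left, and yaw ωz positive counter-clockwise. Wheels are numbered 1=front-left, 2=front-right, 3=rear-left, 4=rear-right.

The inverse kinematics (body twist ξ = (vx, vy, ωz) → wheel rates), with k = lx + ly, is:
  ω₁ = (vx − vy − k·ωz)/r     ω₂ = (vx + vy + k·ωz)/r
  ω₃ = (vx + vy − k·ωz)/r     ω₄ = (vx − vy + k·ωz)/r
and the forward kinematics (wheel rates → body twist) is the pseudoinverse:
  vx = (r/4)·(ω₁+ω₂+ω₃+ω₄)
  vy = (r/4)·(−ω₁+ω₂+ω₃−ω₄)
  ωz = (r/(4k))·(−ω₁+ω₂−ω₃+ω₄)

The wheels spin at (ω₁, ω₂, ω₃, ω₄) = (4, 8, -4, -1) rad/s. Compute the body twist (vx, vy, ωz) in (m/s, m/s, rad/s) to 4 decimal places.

(0.0875, 0.0125, 0.2917)

k = lx + ly = 0.15 + 0.15 = 0.3000
ω₁+ω₂+ω₃+ω₄ = 7.0000  →  vx = (0.05/4)·7.0000 = 0.0875
−ω₁+ω₂+ω₃−ω₄ = 1.0000  →  vy = (0.05/4)·1.0000 = 0.0125
−ω₁+ω₂−ω₃+ω₄ = 7.0000  →  ωz = (0.05/1.2000)·7.0000 = 0.2917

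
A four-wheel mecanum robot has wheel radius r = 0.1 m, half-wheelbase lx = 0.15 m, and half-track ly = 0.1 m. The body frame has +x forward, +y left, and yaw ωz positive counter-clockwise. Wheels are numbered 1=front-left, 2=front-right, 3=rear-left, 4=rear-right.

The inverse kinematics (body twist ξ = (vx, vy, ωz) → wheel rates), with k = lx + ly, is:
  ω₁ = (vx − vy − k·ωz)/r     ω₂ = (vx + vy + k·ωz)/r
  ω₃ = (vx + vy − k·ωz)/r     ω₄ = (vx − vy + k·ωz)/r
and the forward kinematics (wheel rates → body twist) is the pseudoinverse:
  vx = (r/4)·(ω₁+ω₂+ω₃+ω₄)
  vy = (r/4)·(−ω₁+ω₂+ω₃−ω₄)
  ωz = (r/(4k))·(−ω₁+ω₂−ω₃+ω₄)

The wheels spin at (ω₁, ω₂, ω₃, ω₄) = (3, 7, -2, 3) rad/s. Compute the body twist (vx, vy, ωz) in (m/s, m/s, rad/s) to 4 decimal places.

k = lx + ly = 0.15 + 0.1 = 0.2500
ω₁+ω₂+ω₃+ω₄ = 11.0000  →  vx = (0.1/4)·11.0000 = 0.2750
−ω₁+ω₂+ω₃−ω₄ = -1.0000  →  vy = (0.1/4)·-1.0000 = -0.0250
−ω₁+ω₂−ω₃+ω₄ = 9.0000  →  ωz = (0.1/1.0000)·9.0000 = 0.9000

(0.2750, -0.0250, 0.9000)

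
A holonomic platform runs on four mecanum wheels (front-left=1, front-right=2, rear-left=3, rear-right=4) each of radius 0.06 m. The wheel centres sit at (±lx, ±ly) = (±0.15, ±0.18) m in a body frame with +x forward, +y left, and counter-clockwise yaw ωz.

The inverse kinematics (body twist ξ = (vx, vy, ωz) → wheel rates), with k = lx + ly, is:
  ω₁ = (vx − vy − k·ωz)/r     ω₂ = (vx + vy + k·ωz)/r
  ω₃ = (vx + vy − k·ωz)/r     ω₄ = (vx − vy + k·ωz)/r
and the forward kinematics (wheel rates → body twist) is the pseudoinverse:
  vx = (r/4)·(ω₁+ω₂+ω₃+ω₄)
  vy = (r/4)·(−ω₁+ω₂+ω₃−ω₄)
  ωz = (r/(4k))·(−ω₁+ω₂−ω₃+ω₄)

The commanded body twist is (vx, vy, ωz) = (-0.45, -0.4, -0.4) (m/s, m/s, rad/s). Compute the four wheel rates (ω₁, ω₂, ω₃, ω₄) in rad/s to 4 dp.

k = lx + ly = 0.15 + 0.18 = 0.3300;  k·ωz = 0.3300·-0.4 = -0.1320
ω₁ (FL) = (vx − vy − k·ωz)/r = 0.0820/0.06 = 1.3667
ω₂ (FR) = (vx + vy + k·ωz)/r = -0.9820/0.06 = -16.3667
ω₃ (RL) = (vx + vy − k·ωz)/r = -0.7180/0.06 = -11.9667
ω₄ (RR) = (vx − vy + k·ωz)/r = -0.1820/0.06 = -3.0333

(1.3667, -16.3667, -11.9667, -3.0333)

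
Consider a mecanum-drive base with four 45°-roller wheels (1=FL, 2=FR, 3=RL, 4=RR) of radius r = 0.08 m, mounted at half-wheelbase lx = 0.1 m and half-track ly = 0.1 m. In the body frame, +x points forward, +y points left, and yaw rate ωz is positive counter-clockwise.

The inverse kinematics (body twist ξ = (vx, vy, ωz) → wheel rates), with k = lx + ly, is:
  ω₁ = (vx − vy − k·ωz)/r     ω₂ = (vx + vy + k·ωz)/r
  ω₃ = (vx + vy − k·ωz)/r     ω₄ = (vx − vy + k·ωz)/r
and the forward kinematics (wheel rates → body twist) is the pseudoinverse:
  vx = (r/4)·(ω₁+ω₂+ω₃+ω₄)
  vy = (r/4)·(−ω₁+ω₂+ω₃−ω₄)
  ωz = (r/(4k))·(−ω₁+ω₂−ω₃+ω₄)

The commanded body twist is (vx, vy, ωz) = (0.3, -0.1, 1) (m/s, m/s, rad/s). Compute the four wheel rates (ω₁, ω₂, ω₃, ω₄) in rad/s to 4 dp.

k = lx + ly = 0.1 + 0.1 = 0.2000;  k·ωz = 0.2000·1 = 0.2000
ω₁ (FL) = (vx − vy − k·ωz)/r = 0.2000/0.08 = 2.5000
ω₂ (FR) = (vx + vy + k·ωz)/r = 0.4000/0.08 = 5.0000
ω₃ (RL) = (vx + vy − k·ωz)/r = 0.0000/0.08 = 0.0000
ω₄ (RR) = (vx − vy + k·ωz)/r = 0.6000/0.08 = 7.5000

(2.5000, 5.0000, 0.0000, 7.5000)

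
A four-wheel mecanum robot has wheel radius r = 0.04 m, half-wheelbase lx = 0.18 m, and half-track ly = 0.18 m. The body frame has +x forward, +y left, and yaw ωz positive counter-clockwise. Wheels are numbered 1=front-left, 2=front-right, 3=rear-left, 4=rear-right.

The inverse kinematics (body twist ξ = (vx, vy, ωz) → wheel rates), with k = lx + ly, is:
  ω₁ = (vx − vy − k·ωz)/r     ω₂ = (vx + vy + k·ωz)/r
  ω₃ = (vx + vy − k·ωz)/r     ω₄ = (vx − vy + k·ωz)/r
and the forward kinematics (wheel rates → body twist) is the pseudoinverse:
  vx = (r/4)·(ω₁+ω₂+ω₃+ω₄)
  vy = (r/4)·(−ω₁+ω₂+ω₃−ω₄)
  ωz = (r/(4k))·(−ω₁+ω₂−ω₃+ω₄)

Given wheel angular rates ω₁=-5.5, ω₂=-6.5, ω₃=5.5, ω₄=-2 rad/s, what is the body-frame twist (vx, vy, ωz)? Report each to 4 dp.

(-0.0850, 0.0650, -0.2361)

k = lx + ly = 0.18 + 0.18 = 0.3600
ω₁+ω₂+ω₃+ω₄ = -8.5000  →  vx = (0.04/4)·-8.5000 = -0.0850
−ω₁+ω₂+ω₃−ω₄ = 6.5000  →  vy = (0.04/4)·6.5000 = 0.0650
−ω₁+ω₂−ω₃+ω₄ = -8.5000  →  ωz = (0.04/1.4400)·-8.5000 = -0.2361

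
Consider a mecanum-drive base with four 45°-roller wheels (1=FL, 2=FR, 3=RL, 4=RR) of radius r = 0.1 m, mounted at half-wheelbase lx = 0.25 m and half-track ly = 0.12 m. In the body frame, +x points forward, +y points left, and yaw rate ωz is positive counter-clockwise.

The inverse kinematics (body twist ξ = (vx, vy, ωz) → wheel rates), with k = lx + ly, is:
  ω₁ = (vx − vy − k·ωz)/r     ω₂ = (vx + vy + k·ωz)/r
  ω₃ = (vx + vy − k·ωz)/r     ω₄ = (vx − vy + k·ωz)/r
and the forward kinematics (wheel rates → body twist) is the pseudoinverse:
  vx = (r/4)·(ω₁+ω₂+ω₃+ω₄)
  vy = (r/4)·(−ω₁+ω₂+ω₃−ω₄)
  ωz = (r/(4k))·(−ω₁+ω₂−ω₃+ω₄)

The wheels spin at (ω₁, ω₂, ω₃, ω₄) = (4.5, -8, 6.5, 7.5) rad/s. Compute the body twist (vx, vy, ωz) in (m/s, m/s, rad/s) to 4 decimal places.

(0.2625, -0.3375, -0.7770)

k = lx + ly = 0.25 + 0.12 = 0.3700
ω₁+ω₂+ω₃+ω₄ = 10.5000  →  vx = (0.1/4)·10.5000 = 0.2625
−ω₁+ω₂+ω₃−ω₄ = -13.5000  →  vy = (0.1/4)·-13.5000 = -0.3375
−ω₁+ω₂−ω₃+ω₄ = -11.5000  →  ωz = (0.1/1.4800)·-11.5000 = -0.7770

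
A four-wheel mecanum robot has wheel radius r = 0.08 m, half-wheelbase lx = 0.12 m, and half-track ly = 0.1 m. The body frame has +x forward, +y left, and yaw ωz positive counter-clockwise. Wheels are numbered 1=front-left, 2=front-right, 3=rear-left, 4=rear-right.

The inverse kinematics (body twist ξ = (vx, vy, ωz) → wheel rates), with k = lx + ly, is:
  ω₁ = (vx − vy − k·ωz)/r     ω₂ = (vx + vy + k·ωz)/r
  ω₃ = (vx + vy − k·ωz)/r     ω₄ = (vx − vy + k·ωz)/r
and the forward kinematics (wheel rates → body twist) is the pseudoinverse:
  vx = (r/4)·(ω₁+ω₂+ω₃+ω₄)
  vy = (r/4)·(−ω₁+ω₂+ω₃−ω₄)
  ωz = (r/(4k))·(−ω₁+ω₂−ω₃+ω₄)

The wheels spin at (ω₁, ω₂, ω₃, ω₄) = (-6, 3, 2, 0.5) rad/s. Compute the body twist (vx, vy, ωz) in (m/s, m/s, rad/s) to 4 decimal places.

(-0.0100, 0.2100, 0.6818)

k = lx + ly = 0.12 + 0.1 = 0.2200
ω₁+ω₂+ω₃+ω₄ = -0.5000  →  vx = (0.08/4)·-0.5000 = -0.0100
−ω₁+ω₂+ω₃−ω₄ = 10.5000  →  vy = (0.08/4)·10.5000 = 0.2100
−ω₁+ω₂−ω₃+ω₄ = 7.5000  →  ωz = (0.08/0.8800)·7.5000 = 0.6818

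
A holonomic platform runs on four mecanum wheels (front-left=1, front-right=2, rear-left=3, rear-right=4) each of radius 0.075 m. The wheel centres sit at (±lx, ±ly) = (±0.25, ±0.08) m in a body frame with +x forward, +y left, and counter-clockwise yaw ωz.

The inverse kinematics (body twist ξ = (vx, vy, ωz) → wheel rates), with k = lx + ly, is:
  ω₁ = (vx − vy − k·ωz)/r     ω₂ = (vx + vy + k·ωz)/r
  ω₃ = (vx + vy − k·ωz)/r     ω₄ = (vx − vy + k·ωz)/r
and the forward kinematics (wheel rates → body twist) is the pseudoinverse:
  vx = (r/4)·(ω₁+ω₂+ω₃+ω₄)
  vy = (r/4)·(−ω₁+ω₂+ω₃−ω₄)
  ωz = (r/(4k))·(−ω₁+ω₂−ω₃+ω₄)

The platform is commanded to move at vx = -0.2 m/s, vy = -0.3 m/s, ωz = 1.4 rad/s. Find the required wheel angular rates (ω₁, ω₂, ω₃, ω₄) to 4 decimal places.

(-4.8267, -0.5067, -12.8267, 7.4933)

k = lx + ly = 0.25 + 0.08 = 0.3300;  k·ωz = 0.3300·1.4 = 0.4620
ω₁ (FL) = (vx − vy − k·ωz)/r = -0.3620/0.075 = -4.8267
ω₂ (FR) = (vx + vy + k·ωz)/r = -0.0380/0.075 = -0.5067
ω₃ (RL) = (vx + vy − k·ωz)/r = -0.9620/0.075 = -12.8267
ω₄ (RR) = (vx − vy + k·ωz)/r = 0.5620/0.075 = 7.4933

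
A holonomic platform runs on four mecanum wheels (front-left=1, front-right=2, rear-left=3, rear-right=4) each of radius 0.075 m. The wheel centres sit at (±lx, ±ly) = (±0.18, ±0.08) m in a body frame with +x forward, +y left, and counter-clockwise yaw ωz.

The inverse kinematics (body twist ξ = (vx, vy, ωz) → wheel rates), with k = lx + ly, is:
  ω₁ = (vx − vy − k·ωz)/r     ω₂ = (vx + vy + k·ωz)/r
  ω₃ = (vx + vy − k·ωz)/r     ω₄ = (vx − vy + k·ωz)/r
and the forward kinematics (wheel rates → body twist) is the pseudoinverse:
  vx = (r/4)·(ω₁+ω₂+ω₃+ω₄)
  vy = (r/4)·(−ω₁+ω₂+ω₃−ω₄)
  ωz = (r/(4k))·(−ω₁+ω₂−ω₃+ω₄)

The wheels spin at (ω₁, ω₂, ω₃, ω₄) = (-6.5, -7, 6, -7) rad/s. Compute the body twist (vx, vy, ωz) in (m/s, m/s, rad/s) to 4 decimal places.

k = lx + ly = 0.18 + 0.08 = 0.2600
ω₁+ω₂+ω₃+ω₄ = -14.5000  →  vx = (0.075/4)·-14.5000 = -0.2719
−ω₁+ω₂+ω₃−ω₄ = 12.5000  →  vy = (0.075/4)·12.5000 = 0.2344
−ω₁+ω₂−ω₃+ω₄ = -13.5000  →  ωz = (0.075/1.0400)·-13.5000 = -0.9736

(-0.2719, 0.2344, -0.9736)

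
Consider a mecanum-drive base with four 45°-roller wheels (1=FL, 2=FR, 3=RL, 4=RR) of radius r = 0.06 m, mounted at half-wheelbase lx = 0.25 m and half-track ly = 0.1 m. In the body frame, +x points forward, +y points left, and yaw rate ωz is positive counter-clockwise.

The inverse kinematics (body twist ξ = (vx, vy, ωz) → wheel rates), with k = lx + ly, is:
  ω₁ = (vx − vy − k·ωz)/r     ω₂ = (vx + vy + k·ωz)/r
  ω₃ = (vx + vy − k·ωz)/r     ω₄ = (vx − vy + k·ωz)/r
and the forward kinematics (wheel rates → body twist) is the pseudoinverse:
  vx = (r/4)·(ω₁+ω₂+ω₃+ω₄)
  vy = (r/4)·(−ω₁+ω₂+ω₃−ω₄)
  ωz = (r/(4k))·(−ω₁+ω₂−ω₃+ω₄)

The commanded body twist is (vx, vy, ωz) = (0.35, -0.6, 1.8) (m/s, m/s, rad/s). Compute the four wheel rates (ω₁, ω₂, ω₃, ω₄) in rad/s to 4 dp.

k = lx + ly = 0.25 + 0.1 = 0.3500;  k·ωz = 0.3500·1.8 = 0.6300
ω₁ (FL) = (vx − vy − k·ωz)/r = 0.3200/0.06 = 5.3333
ω₂ (FR) = (vx + vy + k·ωz)/r = 0.3800/0.06 = 6.3333
ω₃ (RL) = (vx + vy − k·ωz)/r = -0.8800/0.06 = -14.6667
ω₄ (RR) = (vx − vy + k·ωz)/r = 1.5800/0.06 = 26.3333

(5.3333, 6.3333, -14.6667, 26.3333)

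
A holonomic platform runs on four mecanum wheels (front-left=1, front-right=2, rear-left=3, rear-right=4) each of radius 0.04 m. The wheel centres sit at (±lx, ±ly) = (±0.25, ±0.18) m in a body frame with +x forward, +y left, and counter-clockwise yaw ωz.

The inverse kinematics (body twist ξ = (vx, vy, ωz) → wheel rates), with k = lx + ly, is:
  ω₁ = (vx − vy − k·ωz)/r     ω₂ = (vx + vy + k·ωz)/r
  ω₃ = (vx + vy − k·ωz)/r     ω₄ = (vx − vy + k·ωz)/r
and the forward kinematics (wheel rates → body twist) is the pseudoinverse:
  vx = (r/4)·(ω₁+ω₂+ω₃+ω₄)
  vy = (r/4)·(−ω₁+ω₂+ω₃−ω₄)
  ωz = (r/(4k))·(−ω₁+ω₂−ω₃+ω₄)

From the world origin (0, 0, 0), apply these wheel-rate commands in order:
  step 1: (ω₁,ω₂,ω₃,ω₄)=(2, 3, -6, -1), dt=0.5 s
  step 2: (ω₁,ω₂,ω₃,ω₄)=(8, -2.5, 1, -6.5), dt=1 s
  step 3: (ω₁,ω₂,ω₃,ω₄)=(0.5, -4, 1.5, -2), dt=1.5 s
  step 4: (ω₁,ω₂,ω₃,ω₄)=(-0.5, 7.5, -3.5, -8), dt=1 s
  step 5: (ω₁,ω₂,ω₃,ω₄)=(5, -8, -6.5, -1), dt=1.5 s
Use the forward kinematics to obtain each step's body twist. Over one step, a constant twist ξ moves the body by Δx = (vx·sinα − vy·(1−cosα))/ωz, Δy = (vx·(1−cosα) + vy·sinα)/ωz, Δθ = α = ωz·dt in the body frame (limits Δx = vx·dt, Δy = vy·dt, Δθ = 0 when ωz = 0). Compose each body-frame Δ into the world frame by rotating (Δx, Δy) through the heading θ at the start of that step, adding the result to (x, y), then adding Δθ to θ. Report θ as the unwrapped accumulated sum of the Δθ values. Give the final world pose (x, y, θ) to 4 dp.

(-0.3373, -0.0232, -0.8081)

step 1: ξ=(vx,vy,ωz)=(-0.0200, -0.0400, 0.1395), dt=0.5 → body Δ=(-0.0093, -0.0203, 0.0698) → world pose (-0.0093, -0.0203, 0.0698)
step 2: ξ=(vx,vy,ωz)=(0.0000, -0.0300, -0.4186), dt=1.0 → body Δ=(-0.0062, -0.0291, -0.4186) → world pose (-0.0134, -0.0498, -0.3488)
step 3: ξ=(vx,vy,ωz)=(-0.0400, -0.0100, -0.1860), dt=1.5 → body Δ=(-0.0613, -0.0065, -0.2791) → world pose (-0.0733, -0.0350, -0.6279)
step 4: ξ=(vx,vy,ωz)=(-0.0450, 0.1250, 0.0814), dt=1.0 → body Δ=(-0.0500, 0.1230, 0.0814) → world pose (-0.0415, 0.0940, -0.5465)
step 5: ξ=(vx,vy,ωz)=(-0.1050, -0.1850, -0.1744), dt=1.5 → body Δ=(-0.1918, -0.2539, -0.2616) → world pose (-0.3373, -0.0232, -0.8081)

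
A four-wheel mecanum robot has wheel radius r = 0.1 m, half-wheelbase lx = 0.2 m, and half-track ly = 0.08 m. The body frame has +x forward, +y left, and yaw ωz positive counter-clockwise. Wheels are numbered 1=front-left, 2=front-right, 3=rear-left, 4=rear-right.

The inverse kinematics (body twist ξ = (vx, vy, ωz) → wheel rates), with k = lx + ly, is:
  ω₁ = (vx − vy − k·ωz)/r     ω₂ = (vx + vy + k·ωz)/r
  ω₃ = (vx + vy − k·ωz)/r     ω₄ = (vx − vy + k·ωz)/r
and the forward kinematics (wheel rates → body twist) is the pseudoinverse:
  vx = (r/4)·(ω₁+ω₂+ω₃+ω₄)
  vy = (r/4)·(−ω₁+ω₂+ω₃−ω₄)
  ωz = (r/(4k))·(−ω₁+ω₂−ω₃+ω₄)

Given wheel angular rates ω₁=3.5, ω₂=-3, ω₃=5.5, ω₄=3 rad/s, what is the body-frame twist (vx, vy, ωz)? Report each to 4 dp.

(0.2250, -0.1000, -0.8036)

k = lx + ly = 0.2 + 0.08 = 0.2800
ω₁+ω₂+ω₃+ω₄ = 9.0000  →  vx = (0.1/4)·9.0000 = 0.2250
−ω₁+ω₂+ω₃−ω₄ = -4.0000  →  vy = (0.1/4)·-4.0000 = -0.1000
−ω₁+ω₂−ω₃+ω₄ = -9.0000  →  ωz = (0.1/1.1200)·-9.0000 = -0.8036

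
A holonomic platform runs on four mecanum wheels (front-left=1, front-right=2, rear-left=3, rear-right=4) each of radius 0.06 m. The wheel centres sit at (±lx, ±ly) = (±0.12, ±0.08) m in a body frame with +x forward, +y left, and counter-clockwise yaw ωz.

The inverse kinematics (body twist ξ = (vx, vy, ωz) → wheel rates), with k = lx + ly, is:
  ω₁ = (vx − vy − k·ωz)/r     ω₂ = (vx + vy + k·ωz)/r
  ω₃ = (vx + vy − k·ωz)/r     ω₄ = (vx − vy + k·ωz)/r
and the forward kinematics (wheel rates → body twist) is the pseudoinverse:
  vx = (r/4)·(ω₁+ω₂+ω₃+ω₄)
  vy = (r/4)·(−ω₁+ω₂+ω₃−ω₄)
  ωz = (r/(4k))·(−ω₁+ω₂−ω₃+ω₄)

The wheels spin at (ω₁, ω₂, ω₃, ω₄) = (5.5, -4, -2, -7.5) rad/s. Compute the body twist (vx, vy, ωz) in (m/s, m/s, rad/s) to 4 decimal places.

(-0.1200, -0.0600, -1.1250)

k = lx + ly = 0.12 + 0.08 = 0.2000
ω₁+ω₂+ω₃+ω₄ = -8.0000  →  vx = (0.06/4)·-8.0000 = -0.1200
−ω₁+ω₂+ω₃−ω₄ = -4.0000  →  vy = (0.06/4)·-4.0000 = -0.0600
−ω₁+ω₂−ω₃+ω₄ = -15.0000  →  ωz = (0.06/0.8000)·-15.0000 = -1.1250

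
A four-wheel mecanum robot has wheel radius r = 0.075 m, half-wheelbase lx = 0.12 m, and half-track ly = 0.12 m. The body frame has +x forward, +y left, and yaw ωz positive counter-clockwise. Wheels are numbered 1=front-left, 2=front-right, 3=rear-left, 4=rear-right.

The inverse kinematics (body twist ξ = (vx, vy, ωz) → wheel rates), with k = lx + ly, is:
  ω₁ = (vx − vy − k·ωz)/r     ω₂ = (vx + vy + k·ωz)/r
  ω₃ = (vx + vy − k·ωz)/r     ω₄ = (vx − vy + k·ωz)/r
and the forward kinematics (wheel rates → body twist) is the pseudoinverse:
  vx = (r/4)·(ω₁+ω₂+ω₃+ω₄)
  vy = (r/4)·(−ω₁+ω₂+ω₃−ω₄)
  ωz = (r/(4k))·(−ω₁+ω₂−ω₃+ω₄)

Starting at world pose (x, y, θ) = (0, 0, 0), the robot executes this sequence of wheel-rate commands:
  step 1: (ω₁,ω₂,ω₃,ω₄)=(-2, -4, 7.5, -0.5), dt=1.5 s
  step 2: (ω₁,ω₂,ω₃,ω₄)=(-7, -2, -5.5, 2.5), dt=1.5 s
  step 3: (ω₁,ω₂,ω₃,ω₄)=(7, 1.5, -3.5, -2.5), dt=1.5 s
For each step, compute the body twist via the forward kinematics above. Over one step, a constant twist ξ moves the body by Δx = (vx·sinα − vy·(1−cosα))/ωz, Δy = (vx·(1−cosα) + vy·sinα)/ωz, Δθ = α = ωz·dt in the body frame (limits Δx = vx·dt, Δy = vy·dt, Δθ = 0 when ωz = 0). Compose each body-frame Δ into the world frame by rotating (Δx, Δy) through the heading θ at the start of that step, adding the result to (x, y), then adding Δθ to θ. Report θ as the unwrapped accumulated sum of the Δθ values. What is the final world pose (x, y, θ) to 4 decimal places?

step 1: ξ=(vx,vy,ωz)=(0.0188, 0.1125, -0.7812), dt=1.5 → body Δ=(0.1102, 0.1180, -1.1719) → world pose (0.1102, 0.1180, -1.1719)
step 2: ξ=(vx,vy,ωz)=(-0.2250, -0.0562, 1.0156), dt=1.5 → body Δ=(-0.1685, -0.2664, 1.5234) → world pose (-0.2007, 0.1698, 0.3516)
step 3: ξ=(vx,vy,ωz)=(0.0469, -0.1219, -0.3516), dt=1.5 → body Δ=(0.0200, -0.1926, -0.5273) → world pose (-0.1156, -0.0041, -0.1758)

(-0.1156, -0.0041, -0.1758)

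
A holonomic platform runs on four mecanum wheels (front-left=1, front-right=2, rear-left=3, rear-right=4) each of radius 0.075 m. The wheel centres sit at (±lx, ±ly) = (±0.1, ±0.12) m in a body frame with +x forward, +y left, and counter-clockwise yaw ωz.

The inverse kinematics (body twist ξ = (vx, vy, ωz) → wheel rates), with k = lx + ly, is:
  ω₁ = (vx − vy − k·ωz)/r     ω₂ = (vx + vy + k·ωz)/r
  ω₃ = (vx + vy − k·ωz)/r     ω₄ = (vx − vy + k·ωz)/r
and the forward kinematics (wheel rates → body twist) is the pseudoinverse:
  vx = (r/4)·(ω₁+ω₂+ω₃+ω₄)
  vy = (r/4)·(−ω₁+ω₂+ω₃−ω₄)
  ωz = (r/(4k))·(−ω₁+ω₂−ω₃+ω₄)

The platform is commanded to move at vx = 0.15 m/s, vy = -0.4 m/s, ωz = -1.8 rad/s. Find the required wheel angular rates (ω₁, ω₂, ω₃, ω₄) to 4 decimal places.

(12.6133, -8.6133, 1.9467, 2.0533)

k = lx + ly = 0.1 + 0.12 = 0.2200;  k·ωz = 0.2200·-1.8 = -0.3960
ω₁ (FL) = (vx − vy − k·ωz)/r = 0.9460/0.075 = 12.6133
ω₂ (FR) = (vx + vy + k·ωz)/r = -0.6460/0.075 = -8.6133
ω₃ (RL) = (vx + vy − k·ωz)/r = 0.1460/0.075 = 1.9467
ω₄ (RR) = (vx − vy + k·ωz)/r = 0.1540/0.075 = 2.0533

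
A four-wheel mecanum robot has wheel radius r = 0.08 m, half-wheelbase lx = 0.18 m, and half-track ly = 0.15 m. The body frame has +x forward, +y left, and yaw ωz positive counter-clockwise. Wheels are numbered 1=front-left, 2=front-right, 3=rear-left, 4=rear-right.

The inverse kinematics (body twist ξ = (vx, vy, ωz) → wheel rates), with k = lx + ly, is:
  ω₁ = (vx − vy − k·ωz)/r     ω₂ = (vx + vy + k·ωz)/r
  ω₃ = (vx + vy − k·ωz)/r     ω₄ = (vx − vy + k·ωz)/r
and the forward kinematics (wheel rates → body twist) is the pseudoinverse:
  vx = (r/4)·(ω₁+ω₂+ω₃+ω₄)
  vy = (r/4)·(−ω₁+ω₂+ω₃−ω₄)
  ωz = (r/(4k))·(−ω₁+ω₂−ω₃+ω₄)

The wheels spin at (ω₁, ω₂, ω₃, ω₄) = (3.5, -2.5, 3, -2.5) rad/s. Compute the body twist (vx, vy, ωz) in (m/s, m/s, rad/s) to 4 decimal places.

k = lx + ly = 0.18 + 0.15 = 0.3300
ω₁+ω₂+ω₃+ω₄ = 1.5000  →  vx = (0.08/4)·1.5000 = 0.0300
−ω₁+ω₂+ω₃−ω₄ = -0.5000  →  vy = (0.08/4)·-0.5000 = -0.0100
−ω₁+ω₂−ω₃+ω₄ = -11.5000  →  ωz = (0.08/1.3200)·-11.5000 = -0.6970

(0.0300, -0.0100, -0.6970)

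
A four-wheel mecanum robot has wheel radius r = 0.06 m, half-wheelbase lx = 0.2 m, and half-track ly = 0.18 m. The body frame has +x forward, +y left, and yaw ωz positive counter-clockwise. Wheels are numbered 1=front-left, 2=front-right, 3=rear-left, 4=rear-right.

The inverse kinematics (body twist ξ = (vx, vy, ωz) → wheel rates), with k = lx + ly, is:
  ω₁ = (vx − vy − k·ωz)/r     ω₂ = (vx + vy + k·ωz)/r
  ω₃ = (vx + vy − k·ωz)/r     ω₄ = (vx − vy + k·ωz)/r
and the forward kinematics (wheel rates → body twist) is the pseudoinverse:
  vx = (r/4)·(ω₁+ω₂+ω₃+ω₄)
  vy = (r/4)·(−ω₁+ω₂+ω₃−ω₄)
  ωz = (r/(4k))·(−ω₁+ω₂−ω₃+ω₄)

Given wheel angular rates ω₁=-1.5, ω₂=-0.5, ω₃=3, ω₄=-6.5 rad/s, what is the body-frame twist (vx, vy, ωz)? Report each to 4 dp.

(-0.0825, 0.1575, -0.3355)

k = lx + ly = 0.2 + 0.18 = 0.3800
ω₁+ω₂+ω₃+ω₄ = -5.5000  →  vx = (0.06/4)·-5.5000 = -0.0825
−ω₁+ω₂+ω₃−ω₄ = 10.5000  →  vy = (0.06/4)·10.5000 = 0.1575
−ω₁+ω₂−ω₃+ω₄ = -8.5000  →  ωz = (0.06/1.5200)·-8.5000 = -0.3355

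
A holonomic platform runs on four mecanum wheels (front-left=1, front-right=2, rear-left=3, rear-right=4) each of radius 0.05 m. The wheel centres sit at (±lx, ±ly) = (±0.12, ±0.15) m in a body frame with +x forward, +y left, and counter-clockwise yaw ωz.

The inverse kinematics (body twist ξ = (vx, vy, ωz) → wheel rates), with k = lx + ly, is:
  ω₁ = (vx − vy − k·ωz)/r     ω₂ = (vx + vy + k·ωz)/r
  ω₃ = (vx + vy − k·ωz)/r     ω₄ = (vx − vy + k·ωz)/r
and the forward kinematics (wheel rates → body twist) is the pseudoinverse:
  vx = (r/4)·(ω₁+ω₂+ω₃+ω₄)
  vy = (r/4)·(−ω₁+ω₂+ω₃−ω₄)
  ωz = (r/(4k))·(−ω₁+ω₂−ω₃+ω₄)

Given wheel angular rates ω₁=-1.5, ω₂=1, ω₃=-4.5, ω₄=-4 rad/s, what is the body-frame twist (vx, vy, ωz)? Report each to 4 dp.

k = lx + ly = 0.12 + 0.15 = 0.2700
ω₁+ω₂+ω₃+ω₄ = -9.0000  →  vx = (0.05/4)·-9.0000 = -0.1125
−ω₁+ω₂+ω₃−ω₄ = 2.0000  →  vy = (0.05/4)·2.0000 = 0.0250
−ω₁+ω₂−ω₃+ω₄ = 3.0000  →  ωz = (0.05/1.0800)·3.0000 = 0.1389

(-0.1125, 0.0250, 0.1389)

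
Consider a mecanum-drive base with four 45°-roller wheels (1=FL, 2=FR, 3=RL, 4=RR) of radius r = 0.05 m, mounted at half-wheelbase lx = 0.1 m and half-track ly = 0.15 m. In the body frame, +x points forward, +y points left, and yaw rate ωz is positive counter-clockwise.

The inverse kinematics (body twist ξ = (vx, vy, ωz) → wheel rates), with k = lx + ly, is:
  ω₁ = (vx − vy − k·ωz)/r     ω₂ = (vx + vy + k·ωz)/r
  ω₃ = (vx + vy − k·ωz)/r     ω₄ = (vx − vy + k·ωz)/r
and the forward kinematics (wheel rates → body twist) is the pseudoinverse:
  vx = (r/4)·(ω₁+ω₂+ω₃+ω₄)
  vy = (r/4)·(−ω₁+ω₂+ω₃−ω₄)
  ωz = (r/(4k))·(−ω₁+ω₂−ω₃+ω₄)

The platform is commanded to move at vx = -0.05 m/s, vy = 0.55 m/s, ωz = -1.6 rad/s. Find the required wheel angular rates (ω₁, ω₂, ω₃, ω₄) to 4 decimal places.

(-4.0000, 2.0000, 18.0000, -20.0000)

k = lx + ly = 0.1 + 0.15 = 0.2500;  k·ωz = 0.2500·-1.6 = -0.4000
ω₁ (FL) = (vx − vy − k·ωz)/r = -0.2000/0.05 = -4.0000
ω₂ (FR) = (vx + vy + k·ωz)/r = 0.1000/0.05 = 2.0000
ω₃ (RL) = (vx + vy − k·ωz)/r = 0.9000/0.05 = 18.0000
ω₄ (RR) = (vx − vy + k·ωz)/r = -1.0000/0.05 = -20.0000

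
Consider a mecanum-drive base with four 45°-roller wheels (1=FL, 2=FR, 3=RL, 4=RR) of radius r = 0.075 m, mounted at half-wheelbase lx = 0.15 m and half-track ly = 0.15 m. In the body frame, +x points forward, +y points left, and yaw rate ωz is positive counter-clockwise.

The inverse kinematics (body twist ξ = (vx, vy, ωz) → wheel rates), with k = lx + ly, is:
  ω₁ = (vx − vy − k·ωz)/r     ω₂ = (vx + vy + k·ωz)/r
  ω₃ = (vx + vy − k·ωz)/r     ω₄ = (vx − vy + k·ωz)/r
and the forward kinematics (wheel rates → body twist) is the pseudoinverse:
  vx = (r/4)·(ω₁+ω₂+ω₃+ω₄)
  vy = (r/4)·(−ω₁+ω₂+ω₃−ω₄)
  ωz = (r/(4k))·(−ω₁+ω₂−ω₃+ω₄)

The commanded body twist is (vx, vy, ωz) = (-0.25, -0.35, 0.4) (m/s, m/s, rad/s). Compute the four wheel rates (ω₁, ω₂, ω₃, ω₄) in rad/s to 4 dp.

k = lx + ly = 0.15 + 0.15 = 0.3000;  k·ωz = 0.3000·0.4 = 0.1200
ω₁ (FL) = (vx − vy − k·ωz)/r = -0.0200/0.075 = -0.2667
ω₂ (FR) = (vx + vy + k·ωz)/r = -0.4800/0.075 = -6.4000
ω₃ (RL) = (vx + vy − k·ωz)/r = -0.7200/0.075 = -9.6000
ω₄ (RR) = (vx − vy + k·ωz)/r = 0.2200/0.075 = 2.9333

(-0.2667, -6.4000, -9.6000, 2.9333)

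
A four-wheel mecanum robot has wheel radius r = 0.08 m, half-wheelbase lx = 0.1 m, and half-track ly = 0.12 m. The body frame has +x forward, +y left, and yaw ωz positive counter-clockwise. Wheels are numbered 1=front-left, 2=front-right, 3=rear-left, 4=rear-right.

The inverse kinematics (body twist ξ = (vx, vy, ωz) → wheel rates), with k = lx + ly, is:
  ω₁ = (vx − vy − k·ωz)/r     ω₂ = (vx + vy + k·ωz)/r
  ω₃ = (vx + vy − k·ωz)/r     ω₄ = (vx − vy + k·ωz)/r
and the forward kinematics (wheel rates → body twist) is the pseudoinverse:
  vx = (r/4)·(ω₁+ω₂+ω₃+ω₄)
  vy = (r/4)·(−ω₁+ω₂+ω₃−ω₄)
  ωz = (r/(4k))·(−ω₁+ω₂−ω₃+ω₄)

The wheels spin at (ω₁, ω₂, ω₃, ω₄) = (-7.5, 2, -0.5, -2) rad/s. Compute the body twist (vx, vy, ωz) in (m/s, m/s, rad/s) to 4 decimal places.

k = lx + ly = 0.1 + 0.12 = 0.2200
ω₁+ω₂+ω₃+ω₄ = -8.0000  →  vx = (0.08/4)·-8.0000 = -0.1600
−ω₁+ω₂+ω₃−ω₄ = 11.0000  →  vy = (0.08/4)·11.0000 = 0.2200
−ω₁+ω₂−ω₃+ω₄ = 8.0000  →  ωz = (0.08/0.8800)·8.0000 = 0.7273

(-0.1600, 0.2200, 0.7273)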